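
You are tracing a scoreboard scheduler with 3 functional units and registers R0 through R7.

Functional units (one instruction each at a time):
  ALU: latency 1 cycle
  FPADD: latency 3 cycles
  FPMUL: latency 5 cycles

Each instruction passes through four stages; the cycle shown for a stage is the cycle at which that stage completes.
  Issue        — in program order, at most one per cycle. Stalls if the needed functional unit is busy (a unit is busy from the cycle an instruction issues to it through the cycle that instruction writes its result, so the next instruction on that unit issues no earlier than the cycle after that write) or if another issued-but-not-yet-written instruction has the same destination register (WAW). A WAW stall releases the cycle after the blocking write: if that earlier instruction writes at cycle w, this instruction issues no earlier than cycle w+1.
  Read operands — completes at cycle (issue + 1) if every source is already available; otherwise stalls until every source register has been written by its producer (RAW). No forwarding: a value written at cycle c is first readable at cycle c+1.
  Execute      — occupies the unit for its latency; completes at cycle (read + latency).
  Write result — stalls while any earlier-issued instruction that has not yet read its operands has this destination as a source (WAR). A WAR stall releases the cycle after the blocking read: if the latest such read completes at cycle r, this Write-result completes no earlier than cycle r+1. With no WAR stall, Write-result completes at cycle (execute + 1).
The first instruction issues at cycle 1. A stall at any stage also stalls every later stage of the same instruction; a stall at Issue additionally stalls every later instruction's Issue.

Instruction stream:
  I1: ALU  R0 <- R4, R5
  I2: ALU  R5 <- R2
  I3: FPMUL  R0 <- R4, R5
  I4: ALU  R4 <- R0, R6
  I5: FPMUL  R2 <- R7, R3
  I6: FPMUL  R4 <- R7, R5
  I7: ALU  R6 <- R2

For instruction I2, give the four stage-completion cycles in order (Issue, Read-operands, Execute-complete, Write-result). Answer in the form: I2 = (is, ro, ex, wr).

[1] I1 issues→ALU
[2] I1 reads
[3] I1 exec-done
[4] I1 writes R0
[5] I2 issues→ALU
[6] I2 reads; I3 issues→FPMUL
[7] I2 exec-done
[8] I2 writes R5
[9] I3 reads; I4 issues→ALU
[14] I3 exec-done
[15] I3 writes R0
[16] I4 reads; I5 issues→FPMUL
[17] I4 exec-done; I5 reads
[18] I4 writes R4
[22] I5 exec-done
[23] I5 writes R2
[24] I6 issues→FPMUL
[25] I6 reads; I7 issues→ALU
[26] I7 reads
[27] I7 exec-done
[28] I7 writes R6
[30] I6 exec-done
[31] I6 writes R4

I2 = (5, 6, 7, 8)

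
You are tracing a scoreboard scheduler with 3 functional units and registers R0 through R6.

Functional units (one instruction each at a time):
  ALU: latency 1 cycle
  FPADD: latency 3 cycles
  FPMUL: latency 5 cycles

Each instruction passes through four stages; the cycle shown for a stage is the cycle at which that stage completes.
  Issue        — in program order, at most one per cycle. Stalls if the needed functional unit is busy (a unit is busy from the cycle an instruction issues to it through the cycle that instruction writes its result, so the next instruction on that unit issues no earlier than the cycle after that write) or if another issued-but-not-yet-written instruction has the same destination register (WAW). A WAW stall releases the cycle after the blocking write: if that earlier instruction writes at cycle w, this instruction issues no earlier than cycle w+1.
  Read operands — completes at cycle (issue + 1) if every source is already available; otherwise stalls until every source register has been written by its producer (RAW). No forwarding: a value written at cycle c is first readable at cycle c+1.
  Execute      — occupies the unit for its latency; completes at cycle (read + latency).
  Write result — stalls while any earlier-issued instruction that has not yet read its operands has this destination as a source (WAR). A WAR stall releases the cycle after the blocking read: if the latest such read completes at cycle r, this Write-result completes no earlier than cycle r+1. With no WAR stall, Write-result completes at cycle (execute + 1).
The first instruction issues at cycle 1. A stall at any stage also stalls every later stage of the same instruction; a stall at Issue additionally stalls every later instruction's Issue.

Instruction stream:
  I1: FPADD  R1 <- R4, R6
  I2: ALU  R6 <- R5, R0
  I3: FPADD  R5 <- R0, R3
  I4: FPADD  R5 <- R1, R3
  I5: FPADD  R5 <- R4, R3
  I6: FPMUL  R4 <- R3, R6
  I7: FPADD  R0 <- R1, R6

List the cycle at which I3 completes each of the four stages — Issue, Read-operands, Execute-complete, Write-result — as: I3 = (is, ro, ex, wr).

  I1 | 1 | 2 | 5 | 6
  I2 | 2 | 3 | 4 | 5
  I3 | 7 | 8 | 11 | 12   struct: FPADD busy until I1 writes@6
  I4 | 13 | 14 | 17 | 18   struct: FPADD busy until I3 writes@12
  I5 | 19 | 20 | 23 | 24   struct: FPADD busy until I4 writes@18
  I6 | 20 | 21 | 26 | 27
  I7 | 25 | 26 | 29 | 30   struct: FPADD busy until I5 writes@24

I3 = (7, 8, 11, 12)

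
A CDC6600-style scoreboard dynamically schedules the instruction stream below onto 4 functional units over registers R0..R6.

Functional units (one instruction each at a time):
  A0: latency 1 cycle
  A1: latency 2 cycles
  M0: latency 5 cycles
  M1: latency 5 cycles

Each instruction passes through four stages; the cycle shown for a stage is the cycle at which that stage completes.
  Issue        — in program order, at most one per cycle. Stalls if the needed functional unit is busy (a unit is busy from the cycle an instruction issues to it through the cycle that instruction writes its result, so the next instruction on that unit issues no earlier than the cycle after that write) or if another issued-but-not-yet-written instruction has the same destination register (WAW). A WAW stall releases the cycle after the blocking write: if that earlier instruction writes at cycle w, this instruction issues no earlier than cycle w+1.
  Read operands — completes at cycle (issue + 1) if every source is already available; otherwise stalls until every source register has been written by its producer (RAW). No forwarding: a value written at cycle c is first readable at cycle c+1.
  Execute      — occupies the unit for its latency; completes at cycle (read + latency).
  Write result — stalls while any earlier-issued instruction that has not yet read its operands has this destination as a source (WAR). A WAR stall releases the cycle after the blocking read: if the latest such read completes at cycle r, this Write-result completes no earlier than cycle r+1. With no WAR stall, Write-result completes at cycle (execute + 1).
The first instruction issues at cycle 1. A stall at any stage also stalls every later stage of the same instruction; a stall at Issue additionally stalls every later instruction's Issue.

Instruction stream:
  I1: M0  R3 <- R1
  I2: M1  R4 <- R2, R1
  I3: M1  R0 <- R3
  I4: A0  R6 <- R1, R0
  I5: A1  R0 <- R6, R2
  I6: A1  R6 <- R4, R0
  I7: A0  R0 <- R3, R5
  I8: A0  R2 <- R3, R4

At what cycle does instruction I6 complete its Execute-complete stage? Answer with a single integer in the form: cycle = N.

cycle = 28

cycle 1: I1 dispatched to M0
cycle 2: I1 operands ready; I2 dispatched to M1
cycle 3: I2 operands ready
cycle 7: I1 complete
cycle 8: R3←I1; I2 complete
cycle 9: R4←I2
cycle 10: I3 dispatched to M1
cycle 11: I3 operands ready; I4 dispatched to A0
cycle 16: I3 complete
cycle 17: R0←I3
cycle 18: I4 operands ready; I5 dispatched to A1
cycle 19: I4 complete
cycle 20: R6←I4
cycle 21: I5 operands ready
cycle 23: I5 complete
cycle 24: R0←I5
cycle 25: I6 dispatched to A1
cycle 26: I6 operands ready; I7 dispatched to A0
cycle 27: I7 operands ready
cycle 28: I6 complete; I7 complete
cycle 29: R6←I6; R0←I7
cycle 30: I8 dispatched to A0
cycle 31: I8 operands ready
cycle 32: I8 complete
cycle 33: R2←I8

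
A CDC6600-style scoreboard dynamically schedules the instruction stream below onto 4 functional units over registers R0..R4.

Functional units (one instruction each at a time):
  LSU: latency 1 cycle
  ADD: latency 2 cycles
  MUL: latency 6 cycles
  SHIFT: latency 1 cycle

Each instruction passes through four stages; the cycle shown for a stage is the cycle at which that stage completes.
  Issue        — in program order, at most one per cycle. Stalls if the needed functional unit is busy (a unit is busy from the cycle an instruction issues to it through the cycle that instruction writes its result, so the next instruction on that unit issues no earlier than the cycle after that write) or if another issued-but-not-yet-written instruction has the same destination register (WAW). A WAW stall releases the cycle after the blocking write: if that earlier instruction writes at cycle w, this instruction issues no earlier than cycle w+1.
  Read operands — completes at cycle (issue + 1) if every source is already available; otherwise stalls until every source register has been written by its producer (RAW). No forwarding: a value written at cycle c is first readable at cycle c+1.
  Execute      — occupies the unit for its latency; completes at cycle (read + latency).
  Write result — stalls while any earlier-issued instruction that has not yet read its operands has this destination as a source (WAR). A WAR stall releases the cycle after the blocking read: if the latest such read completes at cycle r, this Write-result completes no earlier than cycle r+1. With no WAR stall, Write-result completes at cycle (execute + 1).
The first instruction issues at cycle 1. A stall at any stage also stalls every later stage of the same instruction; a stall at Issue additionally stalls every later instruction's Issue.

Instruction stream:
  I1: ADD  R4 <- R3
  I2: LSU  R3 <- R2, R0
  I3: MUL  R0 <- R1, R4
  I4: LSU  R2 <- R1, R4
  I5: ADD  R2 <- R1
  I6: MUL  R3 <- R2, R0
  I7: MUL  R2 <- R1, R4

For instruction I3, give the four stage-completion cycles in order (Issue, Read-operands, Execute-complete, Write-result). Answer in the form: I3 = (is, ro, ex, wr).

I3 = (3, 6, 12, 13)

[1] I1 dispatched to ADD
[2] I1 operands ready · I2 dispatched to LSU
[3] I2 operands ready · I3 dispatched to MUL
[4] I1 complete · I2 complete
[5] R4←I1 · R3←I2
[6] I3 operands ready · I4 dispatched to LSU
[7] I4 operands ready
[8] I4 complete
[9] R2←I4
[10] I5 dispatched to ADD
[11] I5 operands ready
[12] I3 complete
[13] R0←I3 · I5 complete
[14] R2←I5 · I6 dispatched to MUL
[15] I6 operands ready
[21] I6 complete
[22] R3←I6
[23] I7 dispatched to MUL
[24] I7 operands ready
[30] I7 complete
[31] R2←I7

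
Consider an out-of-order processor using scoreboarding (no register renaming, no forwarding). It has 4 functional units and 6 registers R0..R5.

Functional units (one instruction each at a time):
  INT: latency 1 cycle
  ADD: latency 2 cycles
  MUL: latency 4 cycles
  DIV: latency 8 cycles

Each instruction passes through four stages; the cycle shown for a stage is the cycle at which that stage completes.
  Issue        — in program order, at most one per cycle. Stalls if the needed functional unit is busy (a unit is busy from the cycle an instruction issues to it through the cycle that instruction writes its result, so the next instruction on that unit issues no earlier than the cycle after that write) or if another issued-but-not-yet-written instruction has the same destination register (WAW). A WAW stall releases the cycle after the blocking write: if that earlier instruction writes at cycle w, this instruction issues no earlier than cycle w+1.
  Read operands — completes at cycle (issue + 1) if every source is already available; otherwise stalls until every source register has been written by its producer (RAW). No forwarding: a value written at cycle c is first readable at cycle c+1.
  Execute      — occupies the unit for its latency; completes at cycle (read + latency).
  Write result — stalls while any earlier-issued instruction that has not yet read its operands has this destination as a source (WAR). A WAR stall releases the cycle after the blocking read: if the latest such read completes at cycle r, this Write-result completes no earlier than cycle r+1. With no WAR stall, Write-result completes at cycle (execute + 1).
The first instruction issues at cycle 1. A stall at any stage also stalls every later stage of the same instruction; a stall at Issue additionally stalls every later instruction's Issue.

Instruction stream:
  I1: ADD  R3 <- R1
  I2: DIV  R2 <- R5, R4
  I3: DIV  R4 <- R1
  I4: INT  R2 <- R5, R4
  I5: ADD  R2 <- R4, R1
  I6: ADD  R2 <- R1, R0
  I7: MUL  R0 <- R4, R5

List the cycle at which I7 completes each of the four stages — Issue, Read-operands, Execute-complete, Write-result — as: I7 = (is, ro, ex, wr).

I7 = (33, 34, 38, 39)

I1  is:1  ro:2  ex:4  wr:5
I2  is:2  ro:3  ex:11  wr:12
I3  is:13  ro:14  ex:22  wr:23  — struct: DIV busy until I2 writes@12
I4  is:14  ro:24  ex:25  wr:26  — RAW R4: wait I3 write@23
I5  is:27  ro:28  ex:30  wr:31  — WAW R2: wait I4 write@26
I6  is:32  ro:33  ex:35  wr:36  — struct: ADD busy until I5 writes@31
I7  is:33  ro:34  ex:38  wr:39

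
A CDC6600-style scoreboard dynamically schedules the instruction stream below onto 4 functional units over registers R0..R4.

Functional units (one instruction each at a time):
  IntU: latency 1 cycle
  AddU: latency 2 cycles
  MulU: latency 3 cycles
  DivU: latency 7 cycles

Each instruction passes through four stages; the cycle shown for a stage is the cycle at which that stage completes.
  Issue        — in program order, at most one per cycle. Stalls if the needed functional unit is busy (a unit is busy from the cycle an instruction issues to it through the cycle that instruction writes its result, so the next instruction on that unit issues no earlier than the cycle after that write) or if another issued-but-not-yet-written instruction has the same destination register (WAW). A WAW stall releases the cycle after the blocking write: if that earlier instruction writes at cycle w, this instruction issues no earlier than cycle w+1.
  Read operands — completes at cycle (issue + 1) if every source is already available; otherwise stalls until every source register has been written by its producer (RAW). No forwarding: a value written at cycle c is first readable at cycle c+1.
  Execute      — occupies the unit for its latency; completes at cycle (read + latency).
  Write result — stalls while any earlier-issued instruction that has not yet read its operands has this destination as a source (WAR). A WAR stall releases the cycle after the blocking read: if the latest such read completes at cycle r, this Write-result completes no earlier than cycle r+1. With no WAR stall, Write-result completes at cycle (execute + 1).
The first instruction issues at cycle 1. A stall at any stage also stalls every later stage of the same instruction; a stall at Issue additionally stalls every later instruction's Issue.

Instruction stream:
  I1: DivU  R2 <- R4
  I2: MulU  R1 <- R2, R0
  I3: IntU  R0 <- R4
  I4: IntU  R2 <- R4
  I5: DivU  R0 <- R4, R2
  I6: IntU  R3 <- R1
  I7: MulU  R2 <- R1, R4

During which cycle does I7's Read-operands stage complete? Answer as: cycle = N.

[I1] 1/2/9/10
[I2] 2/11/14/15  (RAW R2: wait I1 write@10)
[I3] 3/4/5/12  (WAR R0: wait I2 read@11)
[I4] 13/14/15/16  (struct: IntU busy until I3 writes@12)
[I5] 14/17/24/25  (RAW R2: wait I4 write@16)
[I6] 17/18/19/20  (struct: IntU busy until I4 writes@16)
[I7] 18/19/22/23

cycle = 19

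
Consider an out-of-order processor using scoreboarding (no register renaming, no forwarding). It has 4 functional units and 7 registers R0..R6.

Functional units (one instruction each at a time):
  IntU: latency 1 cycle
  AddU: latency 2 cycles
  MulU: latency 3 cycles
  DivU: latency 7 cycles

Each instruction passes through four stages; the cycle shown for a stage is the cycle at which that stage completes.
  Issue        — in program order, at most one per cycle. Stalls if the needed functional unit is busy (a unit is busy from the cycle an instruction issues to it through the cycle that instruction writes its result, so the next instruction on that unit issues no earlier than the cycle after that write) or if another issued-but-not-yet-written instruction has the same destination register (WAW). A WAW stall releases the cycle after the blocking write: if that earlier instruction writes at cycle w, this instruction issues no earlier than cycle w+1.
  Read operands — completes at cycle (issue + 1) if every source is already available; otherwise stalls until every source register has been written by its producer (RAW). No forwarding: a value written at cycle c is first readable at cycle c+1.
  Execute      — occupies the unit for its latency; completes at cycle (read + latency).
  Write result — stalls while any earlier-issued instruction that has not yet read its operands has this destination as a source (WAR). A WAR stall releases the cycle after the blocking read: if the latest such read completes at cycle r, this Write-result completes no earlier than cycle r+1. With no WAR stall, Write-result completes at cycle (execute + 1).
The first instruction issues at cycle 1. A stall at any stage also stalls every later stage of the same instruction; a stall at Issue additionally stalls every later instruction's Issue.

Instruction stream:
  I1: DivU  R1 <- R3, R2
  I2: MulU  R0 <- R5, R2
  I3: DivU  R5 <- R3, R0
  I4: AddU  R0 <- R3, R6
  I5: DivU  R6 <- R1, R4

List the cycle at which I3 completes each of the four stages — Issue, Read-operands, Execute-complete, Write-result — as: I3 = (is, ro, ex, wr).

I3 = (11, 12, 19, 20)

c1: I1 dispatched to DivU
c2: I1 operands ready; I2 dispatched to MulU
c3: I2 operands ready
c6: I2 complete
c7: R0←I2
c9: I1 complete
c10: R1←I1
c11: I3 dispatched to DivU
c12: I3 operands ready; I4 dispatched to AddU
c13: I4 operands ready
c15: I4 complete
c16: R0←I4
c19: I3 complete
c20: R5←I3
c21: I5 dispatched to DivU
c22: I5 operands ready
c29: I5 complete
c30: R6←I5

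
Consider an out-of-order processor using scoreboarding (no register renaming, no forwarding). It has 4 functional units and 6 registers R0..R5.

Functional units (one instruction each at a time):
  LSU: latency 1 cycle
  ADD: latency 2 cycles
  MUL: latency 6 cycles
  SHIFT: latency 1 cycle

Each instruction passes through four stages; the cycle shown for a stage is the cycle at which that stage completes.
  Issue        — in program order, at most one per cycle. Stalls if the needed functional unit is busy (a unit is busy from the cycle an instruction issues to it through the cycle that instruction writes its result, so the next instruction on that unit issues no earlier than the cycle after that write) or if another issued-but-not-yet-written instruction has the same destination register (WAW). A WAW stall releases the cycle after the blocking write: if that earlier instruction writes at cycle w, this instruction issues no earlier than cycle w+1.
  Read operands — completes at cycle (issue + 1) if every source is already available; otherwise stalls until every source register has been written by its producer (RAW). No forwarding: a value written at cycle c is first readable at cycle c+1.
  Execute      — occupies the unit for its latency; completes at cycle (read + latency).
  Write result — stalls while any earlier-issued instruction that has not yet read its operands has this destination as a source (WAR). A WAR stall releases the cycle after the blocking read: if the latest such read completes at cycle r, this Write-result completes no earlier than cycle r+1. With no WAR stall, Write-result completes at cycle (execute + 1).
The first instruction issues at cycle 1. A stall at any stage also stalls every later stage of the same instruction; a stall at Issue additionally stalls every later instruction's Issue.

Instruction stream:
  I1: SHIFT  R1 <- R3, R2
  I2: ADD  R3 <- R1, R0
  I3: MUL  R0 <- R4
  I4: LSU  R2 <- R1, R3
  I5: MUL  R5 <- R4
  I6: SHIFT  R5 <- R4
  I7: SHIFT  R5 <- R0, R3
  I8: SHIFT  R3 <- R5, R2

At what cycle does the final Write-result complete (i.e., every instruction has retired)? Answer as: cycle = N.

I1  is:1  ro:2  ex:3  wr:4
I2  is:2  ro:5  ex:7  wr:8  — RAW R1: wait I1 write@4
I3  is:3  ro:4  ex:10  wr:11
I4  is:4  ro:9  ex:10  wr:11  — RAW R3: wait I2 write@8
I5  is:12  ro:13  ex:19  wr:20  — struct: MUL busy until I3 writes@11
I6  is:21  ro:22  ex:23  wr:24  — WAW R5: wait I5 write@20
I7  is:25  ro:26  ex:27  wr:28  — struct: SHIFT busy until I6 writes@24
I8  is:29  ro:30  ex:31  wr:32  — struct: SHIFT busy until I7 writes@28

cycle = 32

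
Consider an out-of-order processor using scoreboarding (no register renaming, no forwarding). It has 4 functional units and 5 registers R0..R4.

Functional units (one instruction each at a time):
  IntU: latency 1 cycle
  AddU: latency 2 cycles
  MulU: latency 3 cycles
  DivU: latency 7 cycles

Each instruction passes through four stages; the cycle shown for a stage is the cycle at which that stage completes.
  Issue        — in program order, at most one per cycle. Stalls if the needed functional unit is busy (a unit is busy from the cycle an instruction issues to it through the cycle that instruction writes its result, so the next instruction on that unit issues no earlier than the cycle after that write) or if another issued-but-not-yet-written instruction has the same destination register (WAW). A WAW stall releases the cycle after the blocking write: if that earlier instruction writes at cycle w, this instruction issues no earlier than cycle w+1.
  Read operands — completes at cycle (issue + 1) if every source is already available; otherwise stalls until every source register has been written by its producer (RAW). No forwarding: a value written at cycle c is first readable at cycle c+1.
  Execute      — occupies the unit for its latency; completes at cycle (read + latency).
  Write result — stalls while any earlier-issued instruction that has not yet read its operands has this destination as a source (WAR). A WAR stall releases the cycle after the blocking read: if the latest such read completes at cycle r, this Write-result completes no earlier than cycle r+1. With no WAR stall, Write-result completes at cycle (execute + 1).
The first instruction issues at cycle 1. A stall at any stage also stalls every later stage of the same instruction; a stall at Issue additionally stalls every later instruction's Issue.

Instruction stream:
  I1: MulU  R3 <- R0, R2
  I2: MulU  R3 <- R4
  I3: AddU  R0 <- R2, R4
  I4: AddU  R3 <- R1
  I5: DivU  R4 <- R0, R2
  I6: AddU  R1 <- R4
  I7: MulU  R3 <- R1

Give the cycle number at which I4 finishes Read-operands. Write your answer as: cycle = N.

cycle = 14

cycle 1: I1 issues→MulU
cycle 2: I1 reads
cycle 5: I1 exec-done
cycle 6: I1 writes R3
cycle 7: I2 issues→MulU
cycle 8: I2 reads, I3 issues→AddU
cycle 9: I3 reads
cycle 11: I2 exec-done, I3 exec-done
cycle 12: I2 writes R3, I3 writes R0
cycle 13: I4 issues→AddU
cycle 14: I4 reads, I5 issues→DivU
cycle 15: I5 reads
cycle 16: I4 exec-done
cycle 17: I4 writes R3
cycle 18: I6 issues→AddU
cycle 19: I7 issues→MulU
cycle 22: I5 exec-done
cycle 23: I5 writes R4
cycle 24: I6 reads
cycle 26: I6 exec-done
cycle 27: I6 writes R1
cycle 28: I7 reads
cycle 31: I7 exec-done
cycle 32: I7 writes R3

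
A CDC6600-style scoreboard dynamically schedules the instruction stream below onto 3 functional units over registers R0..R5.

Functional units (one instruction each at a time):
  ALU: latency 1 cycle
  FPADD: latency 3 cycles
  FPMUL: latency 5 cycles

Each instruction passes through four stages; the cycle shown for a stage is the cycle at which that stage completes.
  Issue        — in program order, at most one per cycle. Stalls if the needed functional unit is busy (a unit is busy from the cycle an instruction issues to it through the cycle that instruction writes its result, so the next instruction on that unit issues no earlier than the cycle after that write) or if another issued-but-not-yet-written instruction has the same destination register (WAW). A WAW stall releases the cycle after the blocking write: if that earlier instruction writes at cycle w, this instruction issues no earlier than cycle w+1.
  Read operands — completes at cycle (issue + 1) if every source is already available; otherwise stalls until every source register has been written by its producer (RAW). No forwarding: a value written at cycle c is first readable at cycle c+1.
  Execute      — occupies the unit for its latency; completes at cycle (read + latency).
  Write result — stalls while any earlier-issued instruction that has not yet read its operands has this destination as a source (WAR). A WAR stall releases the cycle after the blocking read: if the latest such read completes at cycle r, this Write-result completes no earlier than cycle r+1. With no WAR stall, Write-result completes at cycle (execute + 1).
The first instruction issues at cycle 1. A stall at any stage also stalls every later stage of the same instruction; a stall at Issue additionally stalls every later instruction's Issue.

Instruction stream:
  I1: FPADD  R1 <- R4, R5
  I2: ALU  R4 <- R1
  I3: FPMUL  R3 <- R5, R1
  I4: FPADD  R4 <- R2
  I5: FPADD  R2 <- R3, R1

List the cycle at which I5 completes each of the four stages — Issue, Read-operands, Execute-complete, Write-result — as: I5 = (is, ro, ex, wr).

I5 = (16, 17, 20, 21)

t=1  issue I1 (FPADD)
t=2  I1 read-ops; issue I2 (ALU)
t=3  issue I3 (FPMUL)
t=5  I1 finished on FPADD
t=6  I1→R1
t=7  I2 read-ops; I3 read-ops
t=8  I2 finished on ALU
t=9  I2→R4
t=10  issue I4 (FPADD)
t=11  I4 read-ops
t=12  I3 finished on FPMUL
t=13  I3→R3
t=14  I4 finished on FPADD
t=15  I4→R4
t=16  issue I5 (FPADD)
t=17  I5 read-ops
t=20  I5 finished on FPADD
t=21  I5→R2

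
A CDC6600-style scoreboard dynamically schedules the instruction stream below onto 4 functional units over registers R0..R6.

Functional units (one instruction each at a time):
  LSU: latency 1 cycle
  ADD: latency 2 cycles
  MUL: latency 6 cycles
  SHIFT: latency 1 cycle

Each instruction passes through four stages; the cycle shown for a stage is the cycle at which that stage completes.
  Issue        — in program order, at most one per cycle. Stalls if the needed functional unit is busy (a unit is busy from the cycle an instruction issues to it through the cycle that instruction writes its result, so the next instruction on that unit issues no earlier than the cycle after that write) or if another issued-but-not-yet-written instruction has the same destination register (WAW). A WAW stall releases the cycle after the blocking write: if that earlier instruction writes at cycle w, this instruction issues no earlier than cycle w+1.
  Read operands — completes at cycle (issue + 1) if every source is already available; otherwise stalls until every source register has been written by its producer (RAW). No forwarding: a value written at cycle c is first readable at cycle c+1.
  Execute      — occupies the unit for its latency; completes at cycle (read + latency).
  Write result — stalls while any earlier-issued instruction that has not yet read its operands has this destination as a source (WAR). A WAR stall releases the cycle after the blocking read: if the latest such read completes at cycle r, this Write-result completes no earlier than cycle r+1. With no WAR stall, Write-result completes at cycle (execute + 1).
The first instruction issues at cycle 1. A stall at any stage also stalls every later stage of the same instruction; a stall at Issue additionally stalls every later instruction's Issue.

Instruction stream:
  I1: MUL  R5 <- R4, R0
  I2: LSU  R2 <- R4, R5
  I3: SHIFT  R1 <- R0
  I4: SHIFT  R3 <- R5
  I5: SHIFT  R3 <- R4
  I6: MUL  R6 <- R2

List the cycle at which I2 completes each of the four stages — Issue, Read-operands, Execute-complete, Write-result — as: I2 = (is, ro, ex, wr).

  I1 | 1 | 2 | 8 | 9
  I2 | 2 | 10 | 11 | 12   RAW R5: wait I1 write@9
  I3 | 3 | 4 | 5 | 6
  I4 | 7 | 10 | 11 | 12   struct: SHIFT busy until I3 writes@6 · RAW R5: wait I1 write@9
  I5 | 13 | 14 | 15 | 16   struct: SHIFT busy until I4 writes@12
  I6 | 14 | 15 | 21 | 22

I2 = (2, 10, 11, 12)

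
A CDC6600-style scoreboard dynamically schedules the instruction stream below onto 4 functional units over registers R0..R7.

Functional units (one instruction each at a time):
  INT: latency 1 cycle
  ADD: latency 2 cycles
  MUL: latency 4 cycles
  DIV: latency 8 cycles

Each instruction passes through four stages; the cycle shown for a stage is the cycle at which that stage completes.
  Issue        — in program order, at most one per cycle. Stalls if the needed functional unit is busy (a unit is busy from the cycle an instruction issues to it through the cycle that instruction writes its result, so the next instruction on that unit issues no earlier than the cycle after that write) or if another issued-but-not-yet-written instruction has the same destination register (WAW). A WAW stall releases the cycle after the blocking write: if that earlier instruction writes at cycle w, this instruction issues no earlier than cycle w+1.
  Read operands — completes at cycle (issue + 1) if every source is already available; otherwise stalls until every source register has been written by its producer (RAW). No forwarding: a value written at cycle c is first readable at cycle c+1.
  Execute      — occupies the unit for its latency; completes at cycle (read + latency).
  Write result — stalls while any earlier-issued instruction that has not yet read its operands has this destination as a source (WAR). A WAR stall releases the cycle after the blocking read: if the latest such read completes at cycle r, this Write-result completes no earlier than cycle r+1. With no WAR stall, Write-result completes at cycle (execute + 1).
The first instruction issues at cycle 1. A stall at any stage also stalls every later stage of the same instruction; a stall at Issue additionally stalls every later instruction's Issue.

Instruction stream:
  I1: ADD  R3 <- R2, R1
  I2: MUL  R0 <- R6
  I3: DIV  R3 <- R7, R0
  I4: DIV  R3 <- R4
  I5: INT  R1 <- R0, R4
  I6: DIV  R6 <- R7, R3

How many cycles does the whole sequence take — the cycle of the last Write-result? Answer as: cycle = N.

t=1  I1 dispatched to ADD
t=2  I1 operands ready · I2 dispatched to MUL
t=3  I2 operands ready
t=4  I1 complete
t=5  R3←I1
t=6  I3 dispatched to DIV
t=7  I2 complete
t=8  R0←I2
t=9  I3 operands ready
t=17  I3 complete
t=18  R3←I3
t=19  I4 dispatched to DIV
t=20  I4 operands ready · I5 dispatched to INT
t=21  I5 operands ready
t=22  I5 complete
t=23  R1←I5
t=28  I4 complete
t=29  R3←I4
t=30  I6 dispatched to DIV
t=31  I6 operands ready
t=39  I6 complete
t=40  R6←I6

cycle = 40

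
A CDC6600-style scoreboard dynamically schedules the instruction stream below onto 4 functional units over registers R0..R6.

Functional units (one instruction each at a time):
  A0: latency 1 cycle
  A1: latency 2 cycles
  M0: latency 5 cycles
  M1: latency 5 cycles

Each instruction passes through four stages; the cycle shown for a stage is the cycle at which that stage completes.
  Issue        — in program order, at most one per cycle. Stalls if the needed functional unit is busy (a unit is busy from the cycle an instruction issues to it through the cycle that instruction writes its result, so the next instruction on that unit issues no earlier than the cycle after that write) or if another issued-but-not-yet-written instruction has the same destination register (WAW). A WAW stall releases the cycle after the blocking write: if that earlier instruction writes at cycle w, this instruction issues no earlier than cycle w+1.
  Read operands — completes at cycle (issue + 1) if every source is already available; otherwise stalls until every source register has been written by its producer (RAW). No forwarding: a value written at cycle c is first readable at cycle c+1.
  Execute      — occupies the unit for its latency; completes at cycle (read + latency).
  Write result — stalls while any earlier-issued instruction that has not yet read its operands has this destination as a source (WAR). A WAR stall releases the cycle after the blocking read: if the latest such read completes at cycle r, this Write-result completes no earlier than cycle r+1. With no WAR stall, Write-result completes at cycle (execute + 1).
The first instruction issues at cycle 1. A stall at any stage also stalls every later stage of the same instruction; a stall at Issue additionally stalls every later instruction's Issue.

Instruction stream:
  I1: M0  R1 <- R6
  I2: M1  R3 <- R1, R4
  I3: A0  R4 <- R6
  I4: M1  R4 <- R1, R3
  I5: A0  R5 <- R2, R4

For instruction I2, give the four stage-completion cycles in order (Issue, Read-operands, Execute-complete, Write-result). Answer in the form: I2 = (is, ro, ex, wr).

[I1] 1/2/7/8
[I2] 2/9/14/15  (RAW R1: wait I1 write@8)
[I3] 3/4/5/10  (WAR R4: wait I2 read@9)
[I4] 16/17/22/23  (struct: M1 busy until I2 writes@15)
[I5] 17/24/25/26  (RAW R4: wait I4 write@23)

I2 = (2, 9, 14, 15)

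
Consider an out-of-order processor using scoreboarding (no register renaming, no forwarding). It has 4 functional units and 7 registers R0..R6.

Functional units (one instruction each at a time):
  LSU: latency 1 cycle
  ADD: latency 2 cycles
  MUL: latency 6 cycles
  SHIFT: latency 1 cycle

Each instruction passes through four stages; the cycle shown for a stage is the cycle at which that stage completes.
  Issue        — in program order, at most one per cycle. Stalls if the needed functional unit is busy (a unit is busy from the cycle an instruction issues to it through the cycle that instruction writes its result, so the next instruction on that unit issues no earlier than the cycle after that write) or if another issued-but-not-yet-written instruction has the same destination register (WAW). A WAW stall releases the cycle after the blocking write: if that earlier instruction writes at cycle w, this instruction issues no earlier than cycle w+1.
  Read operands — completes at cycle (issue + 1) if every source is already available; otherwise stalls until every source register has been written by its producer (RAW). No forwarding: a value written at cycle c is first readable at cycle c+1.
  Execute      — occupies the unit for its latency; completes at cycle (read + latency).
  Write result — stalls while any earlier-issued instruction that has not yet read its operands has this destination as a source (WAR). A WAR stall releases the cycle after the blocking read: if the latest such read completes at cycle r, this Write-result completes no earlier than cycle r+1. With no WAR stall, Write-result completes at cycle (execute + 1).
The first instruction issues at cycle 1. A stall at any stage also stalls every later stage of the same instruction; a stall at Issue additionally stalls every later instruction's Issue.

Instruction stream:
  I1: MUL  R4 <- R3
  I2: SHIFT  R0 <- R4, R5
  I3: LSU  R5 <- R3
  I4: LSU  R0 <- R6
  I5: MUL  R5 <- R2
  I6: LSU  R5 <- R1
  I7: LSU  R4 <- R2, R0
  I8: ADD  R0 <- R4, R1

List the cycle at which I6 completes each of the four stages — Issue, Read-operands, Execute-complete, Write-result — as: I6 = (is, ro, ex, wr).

I6 = (23, 24, 25, 26)

[1] issue I1 (MUL)
[2] I1 read-ops; issue I2 (SHIFT)
[3] issue I3 (LSU)
[4] I3 read-ops
[5] I3 finished on LSU
[8] I1 finished on MUL
[9] I1→R4
[10] I2 read-ops
[11] I2 finished on SHIFT; I3→R5
[12] I2→R0
[13] issue I4 (LSU)
[14] I4 read-ops; issue I5 (MUL)
[15] I4 finished on LSU; I5 read-ops
[16] I4→R0
[21] I5 finished on MUL
[22] I5→R5
[23] issue I6 (LSU)
[24] I6 read-ops
[25] I6 finished on LSU
[26] I6→R5
[27] issue I7 (LSU)
[28] I7 read-ops; issue I8 (ADD)
[29] I7 finished on LSU
[30] I7→R4
[31] I8 read-ops
[33] I8 finished on ADD
[34] I8→R0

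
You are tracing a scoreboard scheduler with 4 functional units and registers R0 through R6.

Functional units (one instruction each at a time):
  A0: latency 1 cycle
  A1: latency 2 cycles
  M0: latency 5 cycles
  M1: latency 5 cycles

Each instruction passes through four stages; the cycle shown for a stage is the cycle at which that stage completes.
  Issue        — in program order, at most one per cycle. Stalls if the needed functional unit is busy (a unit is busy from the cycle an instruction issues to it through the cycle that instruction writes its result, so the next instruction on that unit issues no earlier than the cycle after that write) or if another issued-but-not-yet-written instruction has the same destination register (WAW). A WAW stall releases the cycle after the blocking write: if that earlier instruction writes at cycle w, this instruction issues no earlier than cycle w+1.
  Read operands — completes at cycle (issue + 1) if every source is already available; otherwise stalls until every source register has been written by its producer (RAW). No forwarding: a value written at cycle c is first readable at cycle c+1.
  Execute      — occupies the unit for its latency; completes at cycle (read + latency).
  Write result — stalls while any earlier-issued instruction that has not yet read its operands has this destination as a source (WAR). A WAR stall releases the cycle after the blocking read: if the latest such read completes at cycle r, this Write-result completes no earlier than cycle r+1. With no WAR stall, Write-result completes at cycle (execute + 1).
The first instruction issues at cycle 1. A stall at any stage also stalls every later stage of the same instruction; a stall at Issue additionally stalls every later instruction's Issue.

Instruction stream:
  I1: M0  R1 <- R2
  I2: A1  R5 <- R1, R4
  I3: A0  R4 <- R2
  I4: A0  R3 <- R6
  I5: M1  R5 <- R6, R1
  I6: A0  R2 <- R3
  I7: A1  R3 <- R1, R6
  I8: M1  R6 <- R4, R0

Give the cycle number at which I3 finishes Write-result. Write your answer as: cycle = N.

c1: I1 issues→M0
c2: I1 reads, I2 issues→A1
c3: I3 issues→A0
c4: I3 reads
c5: I3 exec-done
c7: I1 exec-done
c8: I1 writes R1
c9: I2 reads
c10: I3 writes R4
c11: I2 exec-done, I4 issues→A0
c12: I2 writes R5, I4 reads
c13: I4 exec-done, I5 issues→M1
c14: I4 writes R3, I5 reads
c15: I6 issues→A0
c16: I6 reads, I7 issues→A1
c17: I6 exec-done, I7 reads
c18: I6 writes R2
c19: I5 exec-done, I7 exec-done
c20: I5 writes R5, I7 writes R3
c21: I8 issues→M1
c22: I8 reads
c27: I8 exec-done
c28: I8 writes R6

cycle = 10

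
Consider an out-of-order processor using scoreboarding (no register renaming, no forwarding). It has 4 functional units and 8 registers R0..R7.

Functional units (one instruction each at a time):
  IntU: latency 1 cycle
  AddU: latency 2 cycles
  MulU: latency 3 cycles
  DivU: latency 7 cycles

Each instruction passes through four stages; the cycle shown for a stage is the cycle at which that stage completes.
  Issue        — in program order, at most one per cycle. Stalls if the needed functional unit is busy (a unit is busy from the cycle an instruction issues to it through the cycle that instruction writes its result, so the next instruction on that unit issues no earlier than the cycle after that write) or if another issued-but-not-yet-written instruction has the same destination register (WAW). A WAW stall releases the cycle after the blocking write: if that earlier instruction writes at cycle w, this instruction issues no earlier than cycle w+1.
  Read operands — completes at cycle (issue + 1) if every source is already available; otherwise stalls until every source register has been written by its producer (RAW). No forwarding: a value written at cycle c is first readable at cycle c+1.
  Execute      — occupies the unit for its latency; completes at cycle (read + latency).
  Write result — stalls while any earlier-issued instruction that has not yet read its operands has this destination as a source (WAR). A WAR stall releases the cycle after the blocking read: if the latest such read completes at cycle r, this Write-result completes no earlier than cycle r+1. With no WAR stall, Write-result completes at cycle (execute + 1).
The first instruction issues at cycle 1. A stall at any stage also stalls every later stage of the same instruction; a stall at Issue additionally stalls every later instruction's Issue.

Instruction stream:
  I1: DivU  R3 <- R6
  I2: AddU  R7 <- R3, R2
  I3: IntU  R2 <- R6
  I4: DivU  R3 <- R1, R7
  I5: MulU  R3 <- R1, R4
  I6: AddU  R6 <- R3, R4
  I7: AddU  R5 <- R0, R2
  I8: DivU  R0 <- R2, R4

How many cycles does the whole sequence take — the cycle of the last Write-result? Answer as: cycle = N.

I1: IS=1 RO=2 EX=9 WR=10
I2: IS=2 RO=11 EX=13 WR=14  [RAW R3: wait I1 write@10]
I3: IS=3 RO=4 EX=5 WR=12  [WAR R2: wait I2 read@11]
I4: IS=11 RO=15 EX=22 WR=23  [struct: DivU busy until I1 writes@10; RAW R7: wait I2 write@14]
I5: IS=24 RO=25 EX=28 WR=29  [WAW R3: wait I4 write@23]
I6: IS=25 RO=30 EX=32 WR=33  [RAW R3: wait I5 write@29]
I7: IS=34 RO=35 EX=37 WR=38  [struct: AddU busy until I6 writes@33]
I8: IS=35 RO=36 EX=43 WR=44

cycle = 44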